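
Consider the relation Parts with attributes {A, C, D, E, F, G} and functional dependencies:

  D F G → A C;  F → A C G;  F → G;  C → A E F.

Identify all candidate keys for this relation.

Attribute D never appears on the right-hand side of any dependency, so D must belong to every candidate key.
{D}⁺ = {D}, which is not all of the schema, so we must add further attributes.
{C, D}⁺: C→AEF adds A, E, F; F→ACG adds G → {A, C, D, E, F, G}.
{D, F}⁺: F→ACG adds A, C, G; C→AEF adds E → {A, C, D, E, F, G}.
Any other superkey contains one of these as a subset, so there are no further candidate keys.

{C, D}; {D, F}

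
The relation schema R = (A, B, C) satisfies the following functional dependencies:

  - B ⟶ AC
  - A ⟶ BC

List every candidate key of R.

{A}, {B}

{A}⁺: A→BC adds B, C → {A, B, C}.
{B}⁺: B→AC adds A, C → {A, B, C}.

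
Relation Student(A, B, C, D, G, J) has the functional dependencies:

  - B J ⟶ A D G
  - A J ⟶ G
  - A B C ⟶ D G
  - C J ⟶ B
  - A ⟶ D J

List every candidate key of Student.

(A, C), (C, J)

Attribute C never appears on the right-hand side of any dependency, so C must belong to every candidate key.
{C}⁺ = {C}, which is not all of the schema, so we must add further attributes.
{A, C}⁺: A→DJ adds D, J; AJ→G adds G; CJ→B adds B → {A, B, C, D, G, J}. Minimal: {C}⁺ = {C}; {A}⁺ = {A, D, G, J} — none reach the full schema.
{C, J}⁺: CJ→B adds B; BJ→ADG adds A, D, G → {A, B, C, D, G, J}. Minimal: {J}⁺ = {J}; {C}⁺ = {C} — none reach the full schema.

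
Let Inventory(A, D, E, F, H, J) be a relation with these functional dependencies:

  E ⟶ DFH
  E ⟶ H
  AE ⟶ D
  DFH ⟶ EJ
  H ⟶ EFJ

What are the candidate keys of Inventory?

AE; AH

Attribute A never appears on the right-hand side of any dependency, so A must belong to every candidate key.
{A}⁺ = {A}, which is not all of the schema, so we must add further attributes.
{A, E}⁺: E→DFH adds D, F, H; DFH→EJ adds J → {A, D, E, F, H, J}. Minimal: {E}⁺ = {D, E, F, H, J}; {A}⁺ = {A} — none reach the full schema.
{A, H}⁺: H→EFJ adds E, F, J; E→DFH adds D → {A, D, E, F, H, J}. Minimal: {H}⁺ = {D, E, F, H, J}; {A}⁺ = {A} — none reach the full schema.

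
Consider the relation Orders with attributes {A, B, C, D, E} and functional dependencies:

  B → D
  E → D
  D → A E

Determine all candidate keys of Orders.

(B, C)

Attributes B, C never appear on any right-hand side, so every candidate key must contain {B, C}.
{B, C}⁺ = {A, B, C, D, E}, which is all of the schema, so {B, C} is the only candidate key.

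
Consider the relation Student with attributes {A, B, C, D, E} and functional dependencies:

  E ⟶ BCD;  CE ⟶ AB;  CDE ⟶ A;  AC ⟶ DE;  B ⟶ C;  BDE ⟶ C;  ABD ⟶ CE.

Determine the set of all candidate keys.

{E}⁺: E→BCD adds B, C, D; CE→AB adds A → {A, B, C, D, E}.
{A, B}⁺: B→C adds C; AC→DE adds D, E → {A, B, C, D, E}.
{A, C}⁺: AC→DE adds D, E; E→BCD adds B → {A, B, C, D, E}.

{E}; {A, B}; {A, C}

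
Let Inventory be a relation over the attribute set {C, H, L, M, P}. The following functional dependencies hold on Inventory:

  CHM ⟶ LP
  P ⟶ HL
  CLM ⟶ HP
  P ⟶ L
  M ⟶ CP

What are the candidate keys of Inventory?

Attribute M never appears on the right-hand side of any dependency, so M must belong to every candidate key.
{M}⁺ = {C, H, L, M, P}, which is all of the schema, so {M} is the only candidate key.

M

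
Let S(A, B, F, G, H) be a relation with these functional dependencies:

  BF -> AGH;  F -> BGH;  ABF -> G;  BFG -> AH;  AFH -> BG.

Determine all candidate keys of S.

{F}⁺: F→BGH adds B, G, H; BFG→AH adds A → {A, B, F, G, H}.
No other minimal superkey exists.

(F)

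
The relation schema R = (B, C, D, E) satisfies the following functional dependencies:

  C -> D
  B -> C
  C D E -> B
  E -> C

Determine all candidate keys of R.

{E}

Attribute E never appears on the right-hand side of any dependency, so E must belong to every candidate key.
{E}⁺ = {B, C, D, E}, which is all of the schema, so {E} is the only candidate key.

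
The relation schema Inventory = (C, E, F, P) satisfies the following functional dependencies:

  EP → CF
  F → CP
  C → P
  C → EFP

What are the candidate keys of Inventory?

{C}⁺: C→P adds P; C→EFP adds E, F → {C, E, F, P}.
{F}⁺: F→CP adds C, P; C→EFP adds E → {C, E, F, P}.
{E, P}⁺: EP→CF adds C, F → {C, E, F, P}.

{C}, {F}, {E, P}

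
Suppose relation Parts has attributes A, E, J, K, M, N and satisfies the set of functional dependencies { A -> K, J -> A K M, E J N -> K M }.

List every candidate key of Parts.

{E, J, N}⁺: J→AKM adds A, K, M → {A, E, J, K, M, N}. Minimal: {J, N}⁺ = {A, J, K, M, N}; {E, N}⁺ = {E, N}; {E, J}⁺ = {A, E, J, K, M} — none reach the full schema.

(E, J, N)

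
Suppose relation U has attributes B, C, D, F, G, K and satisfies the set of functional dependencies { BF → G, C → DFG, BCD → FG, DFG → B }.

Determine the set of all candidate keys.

{C, K}

Attributes C, K never appear on any right-hand side, so every candidate key must contain {C, K}.
{C, K}⁺ = {B, C, D, F, G, K}, which is all of the schema, so {C, K} is the only candidate key.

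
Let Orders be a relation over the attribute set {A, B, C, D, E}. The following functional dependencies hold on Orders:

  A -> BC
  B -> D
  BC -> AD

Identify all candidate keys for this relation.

Attribute E never appears on the right-hand side of any dependency, so E must belong to every candidate key.
{E}⁺ = {E}, which is not all of the schema, so we must add further attributes.
{A, E}⁺: A→BC adds B, C; B→D adds D → {A, B, C, D, E}. Minimal: {E}⁺ = {E}; {A}⁺ = {A, B, C, D} — none reach the full schema.
{B, C, E}⁺: B→D adds D; BC→AD adds A → {A, B, C, D, E}. Minimal: {C, E}⁺ = {C, E}; {B, E}⁺ = {B, D, E}; {B, C}⁺ = {A, B, C, D} — none reach the full schema.
Any other superkey contains one of these as a subset, so there are no further candidate keys.

(A, E), (B, C, E)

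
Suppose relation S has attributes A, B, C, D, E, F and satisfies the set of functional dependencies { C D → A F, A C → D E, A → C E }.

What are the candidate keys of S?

Attribute B never appears on the right-hand side of any dependency, so B must belong to every candidate key.
{B}⁺ = {B}, which is not all of the schema, so we must add further attributes.
{A, B}⁺: A→CE adds C, E; AC→DE adds D; CD→AF adds F → {A, B, C, D, E, F}. Minimal: {B}⁺ = {B}; {A}⁺ = {A, C, D, E, F} — none reach the full schema.
{B, C, D}⁺: CD→AF adds A, F; AC→DE adds E → {A, B, C, D, E, F}. Minimal: {C, D}⁺ = {A, C, D, E, F}; {B, D}⁺ = {B, D}; {B, C}⁺ = {B, C} — none reach the full schema.
Any other superkey contains one of these as a subset, so there are no further candidate keys.

(A, B); (B, C, D)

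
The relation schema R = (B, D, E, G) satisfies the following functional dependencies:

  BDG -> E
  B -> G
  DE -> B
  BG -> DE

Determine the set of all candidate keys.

{B}⁺: B→G adds G; BG→DE adds D, E → {B, D, E, G}.
{D, E}⁺: DE→B adds B; B→G adds G → {B, D, E, G}.
Any other superkey contains one of these as a subset, so there are no further candidate keys.

{B}; {D, E}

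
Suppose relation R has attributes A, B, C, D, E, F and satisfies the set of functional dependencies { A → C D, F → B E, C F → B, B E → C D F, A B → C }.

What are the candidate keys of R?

{A, F}, {A, B, E}

{A, F}⁺: A→CD adds C, D; F→BE adds B, E → {A, B, C, D, E, F}. Minimal: {F}⁺ = {B, C, D, E, F}; {A}⁺ = {A, C, D} — none reach the full schema.
{A, B, E}⁺: A→CD adds C, D; BE→CDF adds F → {A, B, C, D, E, F}. Minimal: {B, E}⁺ = {B, C, D, E, F}; {A, E}⁺ = {A, C, D, E}; {A, B}⁺ = {A, B, C, D} — none reach the full schema.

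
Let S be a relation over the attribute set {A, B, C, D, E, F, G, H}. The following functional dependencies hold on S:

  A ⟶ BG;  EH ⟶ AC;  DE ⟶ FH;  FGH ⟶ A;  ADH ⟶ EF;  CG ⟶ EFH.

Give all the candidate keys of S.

(D, E), (A, C, D), (A, D, H), (C, D, G), (D, F, G, H)

Attribute D never appears on the right-hand side of any dependency, so D must belong to every candidate key.
{D}⁺ = {D}, which is not all of the schema, so we must add further attributes.
{D, E}⁺: DE→FH adds F, H; EH→AC adds A, C; A→BG adds B, G → {A, B, C, D, E, F, G, H}. Minimal: {E}⁺ = {E}; {D}⁺ = {D} — none reach the full schema.
{A, C, D}⁺: A→BG adds B, G; CG→EFH adds E, F, H → {A, B, C, D, E, F, G, H}. Minimal: {C, D}⁺ = {C, D}; {A, D}⁺ = {A, B, D, G}; {A, C}⁺ = {A, B, C, E, F, G, H} — none reach the full schema.
{A, D, H}⁺: A→BG adds B, G; ADH→EF adds E, F; EH→AC adds C → {A, B, C, D, E, F, G, H}. Minimal: {D, H}⁺ = {D, H}; {A, H}⁺ = {A, B, G, H}; {A, D}⁺ = {A, B, D, G} — none reach the full schema.
{C, D, G}⁺: CG→EFH adds E, F, H; EH→AC adds A; A→BG adds B → {A, B, C, D, E, F, G, H}. Minimal: {D, G}⁺ = {D, G}; {C, G}⁺ = {A, B, C, E, F, G, H}; {C, D}⁺ = {C, D} — none reach the full schema.
{D, F, G, H}⁺: FGH→A adds A; ADH→EF adds E; A→BG adds B; EH→AC adds C → {A, B, C, D, E, F, G, H}. Minimal: {F, G, H}⁺ = {A, B, F, G, H}; {D, G, H}⁺ = {D, G, H}; {D, F, H}⁺ = {D, F, H}; … — none reach the full schema.
Any other superkey contains one of these as a subset, so there are no further candidate keys.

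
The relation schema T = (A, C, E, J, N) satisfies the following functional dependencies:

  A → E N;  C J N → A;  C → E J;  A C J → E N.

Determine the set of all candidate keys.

AC, CN

Attribute C never appears on the right-hand side of any dependency, so C must belong to every candidate key.
{C}⁺ = {C, E, J}, which is not all of the schema, so we must add further attributes.
{A, C}⁺: A→EN adds E, N; C→EJ adds J → {A, C, E, J, N}.
{C, N}⁺: C→EJ adds E, J; CJN→A adds A → {A, C, E, J, N}.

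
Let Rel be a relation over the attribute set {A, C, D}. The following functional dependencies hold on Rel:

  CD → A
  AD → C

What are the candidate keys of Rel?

Attribute D never appears on the right-hand side of any dependency, so D must belong to every candidate key.
{D}⁺ = {D}, which is not all of the schema, so we must add further attributes.
{A, D}⁺: AD→C adds C → {A, C, D}. Minimal: {D}⁺ = {D}; {A}⁺ = {A} — none reach the full schema.
{C, D}⁺: CD→A adds A → {A, C, D}. Minimal: {D}⁺ = {D}; {C}⁺ = {C} — none reach the full schema.

(A, D), (C, D)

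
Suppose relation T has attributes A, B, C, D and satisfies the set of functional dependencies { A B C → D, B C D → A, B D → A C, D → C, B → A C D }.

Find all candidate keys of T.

Attribute B never appears on the right-hand side of any dependency, so B must belong to every candidate key.
{B}⁺ = {A, B, C, D}, which is all of the schema, so {B} is the only candidate key.

{B}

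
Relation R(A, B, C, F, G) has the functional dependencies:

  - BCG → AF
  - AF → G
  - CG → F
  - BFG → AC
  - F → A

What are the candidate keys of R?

(B, F); (B, C, G)

Attribute B never appears on the right-hand side of any dependency, so B must belong to every candidate key.
{B}⁺ = {B}, which is not all of the schema, so we must add further attributes.
{B, F}⁺: F→A adds A; AF→G adds G; BFG→AC adds C → {A, B, C, F, G}. Minimal: {F}⁺ = {A, F, G}; {B}⁺ = {B} — none reach the full schema.
{B, C, G}⁺: BCG→AF adds A, F → {A, B, C, F, G}. Minimal: {C, G}⁺ = {A, C, F, G}; {B, G}⁺ = {B, G}; {B, C}⁺ = {B, C} — none reach the full schema.
Any other superkey contains one of these as a subset, so there are no further candidate keys.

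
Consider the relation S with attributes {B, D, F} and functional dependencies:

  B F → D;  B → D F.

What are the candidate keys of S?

Attribute B never appears on the right-hand side of any dependency, so B must belong to every candidate key.
{B}⁺ = {B, D, F}, which is all of the schema, so {B} is the only candidate key.

{B}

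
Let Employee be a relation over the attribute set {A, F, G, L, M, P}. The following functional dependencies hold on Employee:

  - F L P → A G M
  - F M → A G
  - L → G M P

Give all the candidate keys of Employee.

Attributes F, L never appear on any right-hand side, so every candidate key must contain {F, L}.
{F, L}⁺ = {A, F, G, L, M, P}, which is all of the schema, so {F, L} is the only candidate key.

{F, L}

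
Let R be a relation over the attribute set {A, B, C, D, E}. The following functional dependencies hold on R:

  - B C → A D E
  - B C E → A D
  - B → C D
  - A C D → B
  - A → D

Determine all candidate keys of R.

{B}⁺: B→CD adds C, D; BC→ADE adds A, E → {A, B, C, D, E}.
{A, C}⁺: A→D adds D; ACD→B adds B; BC→ADE adds E → {A, B, C, D, E}. Minimal: {C}⁺ = {C}; {A}⁺ = {A, D} — none reach the full schema.
Any other superkey contains one of these as a subset, so there are no further candidate keys.

(B); (A, C)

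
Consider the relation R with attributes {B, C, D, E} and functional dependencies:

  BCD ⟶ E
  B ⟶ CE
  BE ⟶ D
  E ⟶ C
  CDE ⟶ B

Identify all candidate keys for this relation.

{B}⁺: B→CE adds C, E; BE→D adds D → {B, C, D, E}.
{D, E}⁺: E→C adds C; CDE→B adds B → {B, C, D, E}.
Any other superkey contains one of these as a subset, so there are no further candidate keys.

{B}; {D, E}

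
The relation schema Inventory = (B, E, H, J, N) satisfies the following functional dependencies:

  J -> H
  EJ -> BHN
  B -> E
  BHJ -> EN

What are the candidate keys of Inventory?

BJ; EJ

{B, J}⁺: J→H adds H; B→E adds E; BHJ→EN adds N → {B, E, H, J, N}. Minimal: {J}⁺ = {H, J}; {B}⁺ = {B, E} — none reach the full schema.
{E, J}⁺: J→H adds H; EJ→BHN adds B, N → {B, E, H, J, N}. Minimal: {J}⁺ = {H, J}; {E}⁺ = {E} — none reach the full schema.
Any other superkey contains one of these as a subset, so there are no further candidate keys.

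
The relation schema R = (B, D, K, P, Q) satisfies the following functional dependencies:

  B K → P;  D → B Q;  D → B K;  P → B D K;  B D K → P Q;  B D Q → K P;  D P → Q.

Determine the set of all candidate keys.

(D), (P), (B, K)

{D}⁺: D→BQ adds B, Q; D→BK adds K; BDK→PQ adds P → {B, D, K, P, Q}.
{P}⁺: P→BDK adds B, D, K; BDK→PQ adds Q → {B, D, K, P, Q}.
{B, K}⁺: BK→P adds P; P→BDK adds D; BDK→PQ adds Q → {B, D, K, P, Q}. Minimal: {K}⁺ = {K}; {B}⁺ = {B} — none reach the full schema.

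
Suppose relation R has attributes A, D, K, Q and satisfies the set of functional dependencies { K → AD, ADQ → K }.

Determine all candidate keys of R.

{K, Q}, {A, D, Q}

Attribute Q never appears on the right-hand side of any dependency, so Q must belong to every candidate key.
{Q}⁺ = {Q}, which is not all of the schema, so we must add further attributes.
{K, Q}⁺: K→AD adds A, D → {A, D, K, Q}. Minimal: {Q}⁺ = {Q}; {K}⁺ = {A, D, K} — none reach the full schema.
{A, D, Q}⁺: ADQ→K adds K → {A, D, K, Q}. Minimal: {D, Q}⁺ = {D, Q}; {A, Q}⁺ = {A, Q}; {A, D}⁺ = {A, D} — none reach the full schema.
Any other superkey contains one of these as a subset, so there are no further candidate keys.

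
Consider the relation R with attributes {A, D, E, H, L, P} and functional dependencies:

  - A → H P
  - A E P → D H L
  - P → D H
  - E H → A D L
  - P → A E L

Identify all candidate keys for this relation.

{A}; {P}; {E, H}

{A}⁺: A→HP adds H, P; P→DH adds D; P→AEL adds E, L → {A, D, E, H, L, P}.
{P}⁺: P→DH adds D, H; P→AEL adds A, E, L → {A, D, E, H, L, P}.
{E, H}⁺: EH→ADL adds A, D, L; A→HP adds P → {A, D, E, H, L, P}. Minimal: {H}⁺ = {H}; {E}⁺ = {E} — none reach the full schema.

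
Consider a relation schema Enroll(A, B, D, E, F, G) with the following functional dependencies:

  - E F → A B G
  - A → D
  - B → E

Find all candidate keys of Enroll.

BF; EF

Attribute F never appears on the right-hand side of any dependency, so F must belong to every candidate key.
{F}⁺ = {F}, which is not all of the schema, so we must add further attributes.
{B, F}⁺: B→E adds E; EF→ABG adds A, G; A→D adds D → {A, B, D, E, F, G}. Minimal: {F}⁺ = {F}; {B}⁺ = {B, E} — none reach the full schema.
{E, F}⁺: EF→ABG adds A, B, G; A→D adds D → {A, B, D, E, F, G}. Minimal: {F}⁺ = {F}; {E}⁺ = {E} — none reach the full schema.
Any other superkey contains one of these as a subset, so there are no further candidate keys.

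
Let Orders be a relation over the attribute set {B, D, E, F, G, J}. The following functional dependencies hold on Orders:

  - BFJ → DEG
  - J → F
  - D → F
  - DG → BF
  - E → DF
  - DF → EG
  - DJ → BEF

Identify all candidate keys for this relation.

Attribute J never appears on the right-hand side of any dependency, so J must belong to every candidate key.
{J}⁺ = {F, J}, which is not all of the schema, so we must add further attributes.
{B, J}⁺: J→F adds F; BFJ→DEG adds D, E, G → {B, D, E, F, G, J}.
{D, J}⁺: J→F adds F; DF→EG adds E, G; DJ→BEF adds B → {B, D, E, F, G, J}.
{E, J}⁺: J→F adds F; E→DF adds D; DF→EG adds G; DJ→BEF adds B → {B, D, E, F, G, J}.
Any other superkey contains one of these as a subset, so there are no further candidate keys.

{B, J}; {D, J}; {E, J}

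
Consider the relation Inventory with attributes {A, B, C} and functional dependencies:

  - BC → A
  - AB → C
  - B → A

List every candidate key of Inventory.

{B}⁺: B→A adds A; AB→C adds C → {A, B, C}.
No other minimal superkey exists.

(B)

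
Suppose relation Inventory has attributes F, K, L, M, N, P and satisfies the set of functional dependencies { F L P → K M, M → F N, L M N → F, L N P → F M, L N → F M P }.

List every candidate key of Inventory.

(L, M), (L, N), (F, L, P)

Attribute L never appears on the right-hand side of any dependency, so L must belong to every candidate key.
{L}⁺ = {L}, which is not all of the schema, so we must add further attributes.
{L, M}⁺: M→FN adds F, N; LN→FMP adds P; FLP→KM adds K → {F, K, L, M, N, P}. Minimal: {M}⁺ = {F, M, N}; {L}⁺ = {L} — none reach the full schema.
{L, N}⁺: LN→FMP adds F, M, P; FLP→KM adds K → {F, K, L, M, N, P}. Minimal: {N}⁺ = {N}; {L}⁺ = {L} — none reach the full schema.
{F, L, P}⁺: FLP→KM adds K, M; M→FN adds N → {F, K, L, M, N, P}. Minimal: {L, P}⁺ = {L, P}; {F, P}⁺ = {F, P}; {F, L}⁺ = {F, L} — none reach the full schema.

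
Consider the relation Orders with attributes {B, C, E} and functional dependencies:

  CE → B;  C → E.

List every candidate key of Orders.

{C}

Attribute C never appears on the right-hand side of any dependency, so C must belong to every candidate key.
{C}⁺ = {B, C, E}, which is all of the schema, so {C} is the only candidate key.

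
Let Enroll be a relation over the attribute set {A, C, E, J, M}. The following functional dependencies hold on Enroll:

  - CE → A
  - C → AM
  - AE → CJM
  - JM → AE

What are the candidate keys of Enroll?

(A, E); (C, E); (C, J); (J, M)

{A, E}⁺: AE→CJM adds C, J, M → {A, C, E, J, M}. Minimal: {E}⁺ = {E}; {A}⁺ = {A} — none reach the full schema.
{C, E}⁺: CE→A adds A; C→AM adds M; AE→CJM adds J → {A, C, E, J, M}. Minimal: {E}⁺ = {E}; {C}⁺ = {A, C, M} — none reach the full schema.
{C, J}⁺: C→AM adds A, M; JM→AE adds E → {A, C, E, J, M}. Minimal: {J}⁺ = {J}; {C}⁺ = {A, C, M} — none reach the full schema.
{J, M}⁺: JM→AE adds A, E; AE→CJM adds C → {A, C, E, J, M}. Minimal: {M}⁺ = {M}; {J}⁺ = {J} — none reach the full schema.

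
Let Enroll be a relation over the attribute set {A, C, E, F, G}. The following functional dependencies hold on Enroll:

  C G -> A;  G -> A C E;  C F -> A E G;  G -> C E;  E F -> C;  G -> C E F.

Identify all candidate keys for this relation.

{G}⁺: G→ACE adds A, C, E; G→CEF adds F → {A, C, E, F, G}.
{C, F}⁺: CF→AEG adds A, E, G → {A, C, E, F, G}. Minimal: {F}⁺ = {F}; {C}⁺ = {C} — none reach the full schema.
{E, F}⁺: EF→C adds C; CF→AEG adds A, G → {A, C, E, F, G}. Minimal: {F}⁺ = {F}; {E}⁺ = {E} — none reach the full schema.
Any other superkey contains one of these as a subset, so there are no further candidate keys.

{G}; {C, F}; {E, F}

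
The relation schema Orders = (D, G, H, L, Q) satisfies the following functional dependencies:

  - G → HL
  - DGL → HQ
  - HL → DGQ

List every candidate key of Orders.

{G}, {H, L}

{G}⁺: G→HL adds H, L; HL→DGQ adds D, Q → {D, G, H, L, Q}.
{H, L}⁺: HL→DGQ adds D, G, Q → {D, G, H, L, Q}. Minimal: {L}⁺ = {L}; {H}⁺ = {H} — none reach the full schema.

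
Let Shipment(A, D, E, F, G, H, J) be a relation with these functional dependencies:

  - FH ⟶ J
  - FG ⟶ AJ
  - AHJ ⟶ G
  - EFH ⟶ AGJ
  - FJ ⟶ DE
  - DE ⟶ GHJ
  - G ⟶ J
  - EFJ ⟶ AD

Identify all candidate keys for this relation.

{F, G}, {F, H}, {F, J}, {D, E, F}

{F, G}⁺: FG→AJ adds A, J; FJ→DE adds D, E; DE→GHJ adds H → {A, D, E, F, G, H, J}. Minimal: {G}⁺ = {G, J}; {F}⁺ = {F} — none reach the full schema.
{F, H}⁺: FH→J adds J; FJ→DE adds D, E; DE→GHJ adds G; EFJ→AD adds A → {A, D, E, F, G, H, J}. Minimal: {H}⁺ = {H}; {F}⁺ = {F} — none reach the full schema.
{F, J}⁺: FJ→DE adds D, E; DE→GHJ adds G, H; EFJ→AD adds A → {A, D, E, F, G, H, J}. Minimal: {J}⁺ = {J}; {F}⁺ = {F} — none reach the full schema.
{D, E, F}⁺: DE→GHJ adds G, H, J; EFJ→AD adds A → {A, D, E, F, G, H, J}. Minimal: {E, F}⁺ = {E, F}; {D, F}⁺ = {D, F}; {D, E}⁺ = {D, E, G, H, J} — none reach the full schema.
Any other superkey contains one of these as a subset, so there are no further candidate keys.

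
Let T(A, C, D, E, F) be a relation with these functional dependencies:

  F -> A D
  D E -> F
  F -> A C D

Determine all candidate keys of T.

(D, E); (E, F)

Attribute E never appears on the right-hand side of any dependency, so E must belong to every candidate key.
{E}⁺ = {E}, which is not all of the schema, so we must add further attributes.
{D, E}⁺: DE→F adds F; F→ACD adds A, C → {A, C, D, E, F}. Minimal: {E}⁺ = {E}; {D}⁺ = {D} — none reach the full schema.
{E, F}⁺: F→AD adds A, D; F→ACD adds C → {A, C, D, E, F}. Minimal: {F}⁺ = {A, C, D, F}; {E}⁺ = {E} — none reach the full schema.
Any other superkey contains one of these as a subset, so there are no further candidate keys.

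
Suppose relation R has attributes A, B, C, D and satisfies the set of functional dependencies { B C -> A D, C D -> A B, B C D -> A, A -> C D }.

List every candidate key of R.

{A}⁺: A→CD adds C, D; CD→AB adds B → {A, B, C, D}.
{B, C}⁺: BC→AD adds A, D → {A, B, C, D}.
{C, D}⁺: CD→AB adds A, B → {A, B, C, D}.

(A), (B, C), (C, D)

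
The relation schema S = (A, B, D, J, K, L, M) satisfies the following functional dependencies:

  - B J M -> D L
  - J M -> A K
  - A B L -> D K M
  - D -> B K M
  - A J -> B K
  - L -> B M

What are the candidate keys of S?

{D, J}, {J, L}, {J, M}

{D, J}⁺: D→BKM adds B, K, M; BJM→DL adds L; JM→AK adds A → {A, B, D, J, K, L, M}. Minimal: {J}⁺ = {J}; {D}⁺ = {B, D, K, M} — none reach the full schema.
{J, L}⁺: L→BM adds B, M; BJM→DL adds D; JM→AK adds A, K → {A, B, D, J, K, L, M}. Minimal: {L}⁺ = {B, L, M}; {J}⁺ = {J} — none reach the full schema.
{J, M}⁺: JM→AK adds A, K; AJ→BK adds B; BJM→DL adds D, L → {A, B, D, J, K, L, M}. Minimal: {M}⁺ = {M}; {J}⁺ = {J} — none reach the full schema.
Any other superkey contains one of these as a subset, so there are no further candidate keys.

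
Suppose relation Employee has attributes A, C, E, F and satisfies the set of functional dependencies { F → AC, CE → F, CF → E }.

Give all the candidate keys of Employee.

{F}⁺: F→AC adds A, C; CF→E adds E → {A, C, E, F}.
{C, E}⁺: CE→F adds F; F→AC adds A → {A, C, E, F}. Minimal: {E}⁺ = {E}; {C}⁺ = {C} — none reach the full schema.

{F}, {C, E}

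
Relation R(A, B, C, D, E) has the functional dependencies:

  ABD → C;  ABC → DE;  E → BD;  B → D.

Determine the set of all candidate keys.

Attribute A never appears on the right-hand side of any dependency, so A must belong to every candidate key.
{A}⁺ = {A}, which is not all of the schema, so we must add further attributes.
{A, B}⁺: B→D adds D; ABD→C adds C; ABC→DE adds E → {A, B, C, D, E}.
{A, E}⁺: E→BD adds B, D; ABD→C adds C → {A, B, C, D, E}.

(A, B); (A, E)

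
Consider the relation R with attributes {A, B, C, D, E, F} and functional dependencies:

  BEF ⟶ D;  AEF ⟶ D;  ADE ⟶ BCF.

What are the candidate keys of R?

Attributes A, E never appear on any right-hand side, so every candidate key must contain {A, E}.
{A, E}⁺ = {A, E}, which is not all of the schema, so we must add further attributes.
{A, D, E}⁺: ADE→BCF adds B, C, F → {A, B, C, D, E, F}. Minimal: {D, E}⁺ = {D, E}; {A, E}⁺ = {A, E}; {A, D}⁺ = {A, D} — none reach the full schema.
{A, E, F}⁺: AEF→D adds D; ADE→BCF adds B, C → {A, B, C, D, E, F}. Minimal: {E, F}⁺ = {E, F}; {A, F}⁺ = {A, F}; {A, E}⁺ = {A, E} — none reach the full schema.
Any other superkey contains one of these as a subset, so there are no further candidate keys.

{A, D, E}; {A, E, F}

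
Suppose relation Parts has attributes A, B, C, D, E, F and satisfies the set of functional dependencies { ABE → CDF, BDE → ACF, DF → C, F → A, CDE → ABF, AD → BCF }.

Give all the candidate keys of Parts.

Attribute E never appears on the right-hand side of any dependency, so E must belong to every candidate key.
{E}⁺ = {E}, which is not all of the schema, so we must add further attributes.
{A, B, E}⁺: ABE→CDF adds C, D, F → {A, B, C, D, E, F}. Minimal: {B, E}⁺ = {B, E}; {A, E}⁺ = {A, E}; {A, B}⁺ = {A, B} — none reach the full schema.
{A, D, E}⁺: AD→BCF adds B, C, F → {A, B, C, D, E, F}. Minimal: {D, E}⁺ = {D, E}; {A, E}⁺ = {A, E}; {A, D}⁺ = {A, B, C, D, F} — none reach the full schema.
{B, D, E}⁺: BDE→ACF adds A, C, F → {A, B, C, D, E, F}. Minimal: {D, E}⁺ = {D, E}; {B, E}⁺ = {B, E}; {B, D}⁺ = {B, D} — none reach the full schema.
{B, E, F}⁺: F→A adds A; ABE→CDF adds C, D → {A, B, C, D, E, F}. Minimal: {E, F}⁺ = {A, E, F}; {B, F}⁺ = {A, B, F}; {B, E}⁺ = {B, E} — none reach the full schema.
{C, D, E}⁺: CDE→ABF adds A, B, F → {A, B, C, D, E, F}. Minimal: {D, E}⁺ = {D, E}; {C, E}⁺ = {C, E}; {C, D}⁺ = {C, D} — none reach the full schema.
{D, E, F}⁺: DF→C adds C; F→A adds A; CDE→ABF adds B → {A, B, C, D, E, F}. Minimal: {E, F}⁺ = {A, E, F}; {D, F}⁺ = {A, B, C, D, F}; {D, E}⁺ = {D, E} — none reach the full schema.
Any other superkey contains one of these as a subset, so there are no further candidate keys.

{A, B, E}; {A, D, E}; {B, D, E}; {B, E, F}; {C, D, E}; {D, E, F}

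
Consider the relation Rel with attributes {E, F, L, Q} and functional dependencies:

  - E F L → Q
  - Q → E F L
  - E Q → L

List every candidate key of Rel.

{Q}; {E, F, L}

{Q}⁺: Q→EFL adds E, F, L → {E, F, L, Q}.
{E, F, L}⁺: EFL→Q adds Q → {E, F, L, Q}. Minimal: {F, L}⁺ = {F, L}; {E, L}⁺ = {E, L}; {E, F}⁺ = {E, F} — none reach the full schema.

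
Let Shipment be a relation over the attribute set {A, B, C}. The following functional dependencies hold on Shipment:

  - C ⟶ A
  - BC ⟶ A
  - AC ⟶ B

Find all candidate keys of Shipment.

C

Attribute C never appears on the right-hand side of any dependency, so C must belong to every candidate key.
{C}⁺ = {A, B, C}, which is all of the schema, so {C} is the only candidate key.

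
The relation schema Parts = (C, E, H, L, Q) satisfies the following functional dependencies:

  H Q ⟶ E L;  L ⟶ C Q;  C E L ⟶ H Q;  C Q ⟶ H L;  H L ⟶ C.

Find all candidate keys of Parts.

{L}⁺: L→CQ adds C, Q; CQ→HL adds H; HQ→EL adds E → {C, E, H, L, Q}.
{C, Q}⁺: CQ→HL adds H, L; HQ→EL adds E → {C, E, H, L, Q}.
{H, Q}⁺: HQ→EL adds E, L; L→CQ adds C → {C, E, H, L, Q}.
Any other superkey contains one of these as a subset, so there are no further candidate keys.

(L), (C, Q), (H, Q)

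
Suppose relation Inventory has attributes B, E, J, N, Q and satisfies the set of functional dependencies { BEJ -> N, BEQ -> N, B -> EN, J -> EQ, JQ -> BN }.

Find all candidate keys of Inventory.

{J}

Attribute J never appears on the right-hand side of any dependency, so J must belong to every candidate key.
{J}⁺ = {B, E, J, N, Q}, which is all of the schema, so {J} is the only candidate key.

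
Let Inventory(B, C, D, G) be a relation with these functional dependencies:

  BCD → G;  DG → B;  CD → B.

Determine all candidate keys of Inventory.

{C, D}

{C, D}⁺: CD→B adds B; BCD→G adds G → {B, C, D, G}.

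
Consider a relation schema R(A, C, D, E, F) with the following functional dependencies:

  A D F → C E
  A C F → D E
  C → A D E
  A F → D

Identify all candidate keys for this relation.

Attribute F never appears on the right-hand side of any dependency, so F must belong to every candidate key.
{F}⁺ = {F}, which is not all of the schema, so we must add further attributes.
{A, F}⁺: AF→D adds D; ADF→CE adds C, E → {A, C, D, E, F}. Minimal: {F}⁺ = {F}; {A}⁺ = {A} — none reach the full schema.
{C, F}⁺: C→ADE adds A, D, E → {A, C, D, E, F}. Minimal: {F}⁺ = {F}; {C}⁺ = {A, C, D, E} — none reach the full schema.
Any other superkey contains one of these as a subset, so there are no further candidate keys.

{A, F}, {C, F}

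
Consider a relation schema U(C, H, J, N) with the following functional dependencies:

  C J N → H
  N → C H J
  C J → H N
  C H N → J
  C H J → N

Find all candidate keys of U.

{N}⁺: N→CHJ adds C, H, J → {C, H, J, N}.
{C, J}⁺: CJ→HN adds H, N → {C, H, J, N}.

(N); (C, J)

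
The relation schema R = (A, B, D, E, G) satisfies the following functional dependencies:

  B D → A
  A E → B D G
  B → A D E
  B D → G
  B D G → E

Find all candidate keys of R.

(B), (A, E)

{B}⁺: B→ADE adds A, D, E; BD→G adds G → {A, B, D, E, G}.
{A, E}⁺: AE→BDG adds B, D, G → {A, B, D, E, G}. Minimal: {E}⁺ = {E}; {A}⁺ = {A} — none reach the full schema.
Any other superkey contains one of these as a subset, so there are no further candidate keys.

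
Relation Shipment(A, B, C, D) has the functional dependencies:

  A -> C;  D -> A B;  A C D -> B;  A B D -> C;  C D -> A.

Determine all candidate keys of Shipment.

(D)

Attribute D never appears on the right-hand side of any dependency, so D must belong to every candidate key.
{D}⁺ = {A, B, C, D}, which is all of the schema, so {D} is the only candidate key.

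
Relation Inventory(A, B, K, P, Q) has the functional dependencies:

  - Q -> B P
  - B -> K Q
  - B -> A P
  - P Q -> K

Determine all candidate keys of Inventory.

{B}⁺: B→KQ adds K, Q; B→AP adds A, P → {A, B, K, P, Q}.
{Q}⁺: Q→BP adds B, P; B→KQ adds K; B→AP adds A → {A, B, K, P, Q}.

{B}, {Q}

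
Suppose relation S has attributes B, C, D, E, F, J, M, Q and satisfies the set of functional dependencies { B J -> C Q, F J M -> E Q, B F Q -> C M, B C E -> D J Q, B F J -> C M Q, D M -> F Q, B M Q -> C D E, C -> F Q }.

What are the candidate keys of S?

BC, BJ, BDM, BFQ, BMQ

{B, C}⁺: C→FQ adds F, Q; BFQ→CM adds M; BMQ→CDE adds D, E; BCE→DJQ adds J → {B, C, D, E, F, J, M, Q}. Minimal: {C}⁺ = {C, F, Q}; {B}⁺ = {B} — none reach the full schema.
{B, J}⁺: BJ→CQ adds C, Q; C→FQ adds F; BFQ→CM adds M; BMQ→CDE adds D, E → {B, C, D, E, F, J, M, Q}. Minimal: {J}⁺ = {J}; {B}⁺ = {B} — none reach the full schema.
{B, D, M}⁺: DM→FQ adds F, Q; BMQ→CDE adds C, E; BCE→DJQ adds J → {B, C, D, E, F, J, M, Q}. Minimal: {D, M}⁺ = {D, F, M, Q}; {B, M}⁺ = {B, M}; {B, D}⁺ = {B, D} — none reach the full schema.
{B, F, Q}⁺: BFQ→CM adds C, M; BMQ→CDE adds D, E; BCE→DJQ adds J → {B, C, D, E, F, J, M, Q}. Minimal: {F, Q}⁺ = {F, Q}; {B, Q}⁺ = {B, Q}; {B, F}⁺ = {B, F} — none reach the full schema.
{B, M, Q}⁺: BMQ→CDE adds C, D, E; C→FQ adds F; BCE→DJQ adds J → {B, C, D, E, F, J, M, Q}. Minimal: {M, Q}⁺ = {M, Q}; {B, Q}⁺ = {B, Q}; {B, M}⁺ = {B, M} — none reach the full schema.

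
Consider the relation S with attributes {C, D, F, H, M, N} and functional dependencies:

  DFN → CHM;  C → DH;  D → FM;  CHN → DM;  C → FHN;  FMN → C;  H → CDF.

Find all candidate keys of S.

{C}⁺: C→DH adds D, H; D→FM adds F, M; C→FHN adds N → {C, D, F, H, M, N}.
{H}⁺: H→CDF adds C, D, F; D→FM adds M; C→FHN adds N → {C, D, F, H, M, N}.
{D, N}⁺: D→FM adds F, M; FMN→C adds C; DFN→CHM adds H → {C, D, F, H, M, N}. Minimal: {N}⁺ = {N}; {D}⁺ = {D, F, M} — none reach the full schema.
{F, M, N}⁺: FMN→C adds C; C→DH adds D, H → {C, D, F, H, M, N}. Minimal: {M, N}⁺ = {M, N}; {F, N}⁺ = {F, N}; {F, M}⁺ = {F, M} — none reach the full schema.

(C), (H), (D, N), (F, M, N)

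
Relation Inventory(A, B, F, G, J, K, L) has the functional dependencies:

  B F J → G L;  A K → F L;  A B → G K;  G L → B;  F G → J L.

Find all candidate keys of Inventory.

Attribute A never appears on the right-hand side of any dependency, so A must belong to every candidate key.
{A}⁺ = {A}, which is not all of the schema, so we must add further attributes.
{A, B}⁺: AB→GK adds G, K; AK→FL adds F, L; FG→JL adds J → {A, B, F, G, J, K, L}. Minimal: {B}⁺ = {B}; {A}⁺ = {A} — none reach the full schema.
{A, F, G}⁺: FG→JL adds J, L; GL→B adds B; AB→GK adds K → {A, B, F, G, J, K, L}. Minimal: {F, G}⁺ = {B, F, G, J, L}; {A, G}⁺ = {A, G}; {A, F}⁺ = {A, F} — none reach the full schema.
{A, G, K}⁺: AK→FL adds F, L; GL→B adds B; FG→JL adds J → {A, B, F, G, J, K, L}. Minimal: {G, K}⁺ = {G, K}; {A, K}⁺ = {A, F, K, L}; {A, G}⁺ = {A, G} — none reach the full schema.
{A, G, L}⁺: GL→B adds B; AB→GK adds K; AK→FL adds F; FG→JL adds J → {A, B, F, G, J, K, L}. Minimal: {G, L}⁺ = {B, G, L}; {A, L}⁺ = {A, L}; {A, G}⁺ = {A, G} — none reach the full schema.

{A, B}, {A, F, G}, {A, G, K}, {A, G, L}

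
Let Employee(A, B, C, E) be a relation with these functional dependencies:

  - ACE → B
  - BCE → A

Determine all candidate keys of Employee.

ACE, BCE

{A, C, E}⁺: ACE→B adds B → {A, B, C, E}. Minimal: {C, E}⁺ = {C, E}; {A, E}⁺ = {A, E}; {A, C}⁺ = {A, C} — none reach the full schema.
{B, C, E}⁺: BCE→A adds A → {A, B, C, E}. Minimal: {C, E}⁺ = {C, E}; {B, E}⁺ = {B, E}; {B, C}⁺ = {B, C} — none reach the full schema.
Any other superkey contains one of these as a subset, so there are no further candidate keys.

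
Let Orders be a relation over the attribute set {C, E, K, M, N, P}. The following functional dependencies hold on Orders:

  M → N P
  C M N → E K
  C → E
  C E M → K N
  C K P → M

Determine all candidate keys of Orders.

(C, M), (C, K, P)

Attribute C never appears on the right-hand side of any dependency, so C must belong to every candidate key.
{C}⁺ = {C, E}, which is not all of the schema, so we must add further attributes.
{C, M}⁺: M→NP adds N, P; CMN→EK adds E, K → {C, E, K, M, N, P}. Minimal: {M}⁺ = {M, N, P}; {C}⁺ = {C, E} — none reach the full schema.
{C, K, P}⁺: C→E adds E; CKP→M adds M; M→NP adds N → {C, E, K, M, N, P}. Minimal: {K, P}⁺ = {K, P}; {C, P}⁺ = {C, E, P}; {C, K}⁺ = {C, E, K} — none reach the full schema.
Any other superkey contains one of these as a subset, so there are no further candidate keys.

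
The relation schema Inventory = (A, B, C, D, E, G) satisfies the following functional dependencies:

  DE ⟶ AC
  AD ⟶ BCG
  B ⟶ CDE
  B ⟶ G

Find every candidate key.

{B}⁺: B→CDE adds C, D, E; B→G adds G; DE→AC adds A → {A, B, C, D, E, G}.
{A, D}⁺: AD→BCG adds B, C, G; B→CDE adds E → {A, B, C, D, E, G}. Minimal: {D}⁺ = {D}; {A}⁺ = {A} — none reach the full schema.
{D, E}⁺: DE→AC adds A, C; AD→BCG adds B, G → {A, B, C, D, E, G}. Minimal: {E}⁺ = {E}; {D}⁺ = {D} — none reach the full schema.

B, AD, DE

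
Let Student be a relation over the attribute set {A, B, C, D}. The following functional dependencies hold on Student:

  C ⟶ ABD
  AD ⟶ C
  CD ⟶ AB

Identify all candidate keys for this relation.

{C}⁺: C→ABD adds A, B, D → {A, B, C, D}.
{A, D}⁺: AD→C adds C; CD→AB adds B → {A, B, C, D}. Minimal: {D}⁺ = {D}; {A}⁺ = {A} — none reach the full schema.

{C}, {A, D}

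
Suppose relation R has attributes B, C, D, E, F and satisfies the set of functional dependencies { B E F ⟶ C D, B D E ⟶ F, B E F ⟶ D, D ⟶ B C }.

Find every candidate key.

Attribute E never appears on the right-hand side of any dependency, so E must belong to every candidate key.
{E}⁺ = {E}, which is not all of the schema, so we must add further attributes.
{D, E}⁺: D→BC adds B, C; BDE→F adds F → {B, C, D, E, F}. Minimal: {E}⁺ = {E}; {D}⁺ = {B, C, D} — none reach the full schema.
{B, E, F}⁺: BEF→CD adds C, D → {B, C, D, E, F}. Minimal: {E, F}⁺ = {E, F}; {B, F}⁺ = {B, F}; {B, E}⁺ = {B, E} — none reach the full schema.

{D, E}, {B, E, F}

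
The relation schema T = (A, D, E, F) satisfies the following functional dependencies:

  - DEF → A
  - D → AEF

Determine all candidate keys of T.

Attribute D never appears on the right-hand side of any dependency, so D must belong to every candidate key.
{D}⁺ = {A, D, E, F}, which is all of the schema, so {D} is the only candidate key.

D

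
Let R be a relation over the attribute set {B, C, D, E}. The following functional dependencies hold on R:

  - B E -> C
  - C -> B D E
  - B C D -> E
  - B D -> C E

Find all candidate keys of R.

C, BD, BE

{C}⁺: C→BDE adds B, D, E → {B, C, D, E}.
{B, D}⁺: BD→CE adds C, E → {B, C, D, E}.
{B, E}⁺: BE→C adds C; C→BDE adds D → {B, C, D, E}.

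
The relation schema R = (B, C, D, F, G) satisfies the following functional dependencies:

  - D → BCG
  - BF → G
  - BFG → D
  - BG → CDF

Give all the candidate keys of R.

{D}⁺: D→BCG adds B, C, G; BG→CDF adds F → {B, C, D, F, G}.
{B, F}⁺: BF→G adds G; BFG→D adds D; BG→CDF adds C → {B, C, D, F, G}. Minimal: {F}⁺ = {F}; {B}⁺ = {B} — none reach the full schema.
{B, G}⁺: BG→CDF adds C, D, F → {B, C, D, F, G}. Minimal: {G}⁺ = {G}; {B}⁺ = {B} — none reach the full schema.
Any other superkey contains one of these as a subset, so there are no further candidate keys.

{D}, {B, F}, {B, G}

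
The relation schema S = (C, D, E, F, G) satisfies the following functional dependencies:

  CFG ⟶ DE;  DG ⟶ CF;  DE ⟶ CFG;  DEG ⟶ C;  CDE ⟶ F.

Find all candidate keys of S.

{D, E}, {D, G}, {C, F, G}

{D, E}⁺: DE→CFG adds C, F, G → {C, D, E, F, G}. Minimal: {E}⁺ = {E}; {D}⁺ = {D} — none reach the full schema.
{D, G}⁺: DG→CF adds C, F; CFG→DE adds E → {C, D, E, F, G}. Minimal: {G}⁺ = {G}; {D}⁺ = {D} — none reach the full schema.
{C, F, G}⁺: CFG→DE adds D, E → {C, D, E, F, G}. Minimal: {F, G}⁺ = {F, G}; {C, G}⁺ = {C, G}; {C, F}⁺ = {C, F} — none reach the full schema.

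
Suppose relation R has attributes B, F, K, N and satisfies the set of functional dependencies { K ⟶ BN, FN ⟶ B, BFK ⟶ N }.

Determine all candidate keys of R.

(F, K)

{F, K}⁺: K→BN adds B, N → {B, F, K, N}.
No other minimal superkey exists.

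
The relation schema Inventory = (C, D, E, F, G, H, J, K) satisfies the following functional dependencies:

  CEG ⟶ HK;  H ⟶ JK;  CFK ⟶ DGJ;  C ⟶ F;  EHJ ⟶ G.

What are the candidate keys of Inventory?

(C, E, G); (C, E, H); (C, E, K)

{C, E, G}⁺: CEG→HK adds H, K; H→JK adds J; C→F adds F; CFK→DGJ adds D → {C, D, E, F, G, H, J, K}.
{C, E, H}⁺: H→JK adds J, K; C→F adds F; EHJ→G adds G; CFK→DGJ adds D → {C, D, E, F, G, H, J, K}.
{C, E, K}⁺: C→F adds F; CFK→DGJ adds D, G, J; CEG→HK adds H → {C, D, E, F, G, H, J, K}.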